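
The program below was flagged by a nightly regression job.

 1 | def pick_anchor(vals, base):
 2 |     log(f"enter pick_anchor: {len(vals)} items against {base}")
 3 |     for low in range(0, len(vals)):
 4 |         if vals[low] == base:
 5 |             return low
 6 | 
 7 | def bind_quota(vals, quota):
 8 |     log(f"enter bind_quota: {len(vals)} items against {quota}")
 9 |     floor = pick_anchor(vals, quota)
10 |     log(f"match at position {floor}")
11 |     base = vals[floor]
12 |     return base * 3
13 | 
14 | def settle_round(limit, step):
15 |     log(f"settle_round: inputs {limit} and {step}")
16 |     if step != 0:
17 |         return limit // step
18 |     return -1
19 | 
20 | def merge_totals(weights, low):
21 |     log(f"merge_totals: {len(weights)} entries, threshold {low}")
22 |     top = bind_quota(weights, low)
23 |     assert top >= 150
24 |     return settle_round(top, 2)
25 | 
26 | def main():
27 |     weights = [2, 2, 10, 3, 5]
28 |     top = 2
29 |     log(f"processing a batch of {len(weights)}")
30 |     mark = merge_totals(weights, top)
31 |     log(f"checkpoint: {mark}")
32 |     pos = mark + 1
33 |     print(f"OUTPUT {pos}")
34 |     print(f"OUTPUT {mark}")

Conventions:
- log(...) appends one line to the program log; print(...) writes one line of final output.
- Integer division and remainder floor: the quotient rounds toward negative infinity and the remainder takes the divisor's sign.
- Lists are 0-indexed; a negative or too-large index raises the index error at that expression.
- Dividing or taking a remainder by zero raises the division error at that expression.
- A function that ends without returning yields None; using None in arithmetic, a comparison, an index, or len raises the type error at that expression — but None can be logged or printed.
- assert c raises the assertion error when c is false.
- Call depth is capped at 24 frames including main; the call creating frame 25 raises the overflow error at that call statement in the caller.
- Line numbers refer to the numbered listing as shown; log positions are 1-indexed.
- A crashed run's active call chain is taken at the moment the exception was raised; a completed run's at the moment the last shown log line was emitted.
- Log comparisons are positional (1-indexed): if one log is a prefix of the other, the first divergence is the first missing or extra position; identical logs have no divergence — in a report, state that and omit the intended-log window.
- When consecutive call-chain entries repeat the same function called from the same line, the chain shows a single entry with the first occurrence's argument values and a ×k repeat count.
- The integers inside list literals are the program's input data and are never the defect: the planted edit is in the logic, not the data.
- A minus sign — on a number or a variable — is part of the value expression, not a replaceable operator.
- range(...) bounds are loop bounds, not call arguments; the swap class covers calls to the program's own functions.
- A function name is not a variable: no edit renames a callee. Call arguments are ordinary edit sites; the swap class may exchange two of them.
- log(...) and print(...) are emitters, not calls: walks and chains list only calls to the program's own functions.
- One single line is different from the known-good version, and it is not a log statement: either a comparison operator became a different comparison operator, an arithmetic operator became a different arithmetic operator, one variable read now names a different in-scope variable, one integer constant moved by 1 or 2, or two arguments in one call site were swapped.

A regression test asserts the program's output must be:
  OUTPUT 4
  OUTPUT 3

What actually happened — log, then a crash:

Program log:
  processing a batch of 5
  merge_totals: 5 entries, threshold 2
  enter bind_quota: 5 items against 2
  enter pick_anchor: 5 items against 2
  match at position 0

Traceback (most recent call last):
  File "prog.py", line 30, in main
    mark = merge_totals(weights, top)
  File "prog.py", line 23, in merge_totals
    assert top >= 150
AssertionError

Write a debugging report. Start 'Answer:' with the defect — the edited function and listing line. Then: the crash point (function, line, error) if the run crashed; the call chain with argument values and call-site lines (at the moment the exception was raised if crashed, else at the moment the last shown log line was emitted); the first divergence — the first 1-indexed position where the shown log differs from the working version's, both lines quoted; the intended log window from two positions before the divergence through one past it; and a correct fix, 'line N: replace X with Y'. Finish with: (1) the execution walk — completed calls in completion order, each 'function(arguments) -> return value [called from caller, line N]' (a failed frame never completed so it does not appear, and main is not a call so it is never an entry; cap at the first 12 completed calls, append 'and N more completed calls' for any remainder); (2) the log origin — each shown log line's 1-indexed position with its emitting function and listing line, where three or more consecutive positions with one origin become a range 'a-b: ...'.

Answer: the defect is in merge_totals at line 23.
Key observation: After 5 matching log lines the faulty run goes silent, while the working version continues with 'settle_round: inputs 6 and 2'.
Crash: merge_totals, line 23, AssertionError.
Call chain: main -> merge_totals([2, 2, 10, 3, 5], 2) (called at line 30).
First divergence: position 6 (shown log ended at 5 lines; the working version continues: 'settle_round: inputs 6 and 2').
Intended log window:
  4: enter pick_anchor: 5 items against 2
  5: match at position 0
  6: settle_round: inputs 6 and 2
  7: checkpoint: 3
Execution walk:
  pick_anchor([2, 2, 10, 3, 5], 2) -> 0  [called from bind_quota, line 9]
  bind_quota([2, 2, 10, 3, 5], 2) -> 6  [called from merge_totals, line 22]
Origin of each log line:
  1: logged in main at line 29
  2: logged in merge_totals at line 21
  3: logged in bind_quota at line 8
  4: logged in pick_anchor at line 2
  5: logged in bind_quota at line 10
A correct fix: line 23: replace `>=` with `<=`.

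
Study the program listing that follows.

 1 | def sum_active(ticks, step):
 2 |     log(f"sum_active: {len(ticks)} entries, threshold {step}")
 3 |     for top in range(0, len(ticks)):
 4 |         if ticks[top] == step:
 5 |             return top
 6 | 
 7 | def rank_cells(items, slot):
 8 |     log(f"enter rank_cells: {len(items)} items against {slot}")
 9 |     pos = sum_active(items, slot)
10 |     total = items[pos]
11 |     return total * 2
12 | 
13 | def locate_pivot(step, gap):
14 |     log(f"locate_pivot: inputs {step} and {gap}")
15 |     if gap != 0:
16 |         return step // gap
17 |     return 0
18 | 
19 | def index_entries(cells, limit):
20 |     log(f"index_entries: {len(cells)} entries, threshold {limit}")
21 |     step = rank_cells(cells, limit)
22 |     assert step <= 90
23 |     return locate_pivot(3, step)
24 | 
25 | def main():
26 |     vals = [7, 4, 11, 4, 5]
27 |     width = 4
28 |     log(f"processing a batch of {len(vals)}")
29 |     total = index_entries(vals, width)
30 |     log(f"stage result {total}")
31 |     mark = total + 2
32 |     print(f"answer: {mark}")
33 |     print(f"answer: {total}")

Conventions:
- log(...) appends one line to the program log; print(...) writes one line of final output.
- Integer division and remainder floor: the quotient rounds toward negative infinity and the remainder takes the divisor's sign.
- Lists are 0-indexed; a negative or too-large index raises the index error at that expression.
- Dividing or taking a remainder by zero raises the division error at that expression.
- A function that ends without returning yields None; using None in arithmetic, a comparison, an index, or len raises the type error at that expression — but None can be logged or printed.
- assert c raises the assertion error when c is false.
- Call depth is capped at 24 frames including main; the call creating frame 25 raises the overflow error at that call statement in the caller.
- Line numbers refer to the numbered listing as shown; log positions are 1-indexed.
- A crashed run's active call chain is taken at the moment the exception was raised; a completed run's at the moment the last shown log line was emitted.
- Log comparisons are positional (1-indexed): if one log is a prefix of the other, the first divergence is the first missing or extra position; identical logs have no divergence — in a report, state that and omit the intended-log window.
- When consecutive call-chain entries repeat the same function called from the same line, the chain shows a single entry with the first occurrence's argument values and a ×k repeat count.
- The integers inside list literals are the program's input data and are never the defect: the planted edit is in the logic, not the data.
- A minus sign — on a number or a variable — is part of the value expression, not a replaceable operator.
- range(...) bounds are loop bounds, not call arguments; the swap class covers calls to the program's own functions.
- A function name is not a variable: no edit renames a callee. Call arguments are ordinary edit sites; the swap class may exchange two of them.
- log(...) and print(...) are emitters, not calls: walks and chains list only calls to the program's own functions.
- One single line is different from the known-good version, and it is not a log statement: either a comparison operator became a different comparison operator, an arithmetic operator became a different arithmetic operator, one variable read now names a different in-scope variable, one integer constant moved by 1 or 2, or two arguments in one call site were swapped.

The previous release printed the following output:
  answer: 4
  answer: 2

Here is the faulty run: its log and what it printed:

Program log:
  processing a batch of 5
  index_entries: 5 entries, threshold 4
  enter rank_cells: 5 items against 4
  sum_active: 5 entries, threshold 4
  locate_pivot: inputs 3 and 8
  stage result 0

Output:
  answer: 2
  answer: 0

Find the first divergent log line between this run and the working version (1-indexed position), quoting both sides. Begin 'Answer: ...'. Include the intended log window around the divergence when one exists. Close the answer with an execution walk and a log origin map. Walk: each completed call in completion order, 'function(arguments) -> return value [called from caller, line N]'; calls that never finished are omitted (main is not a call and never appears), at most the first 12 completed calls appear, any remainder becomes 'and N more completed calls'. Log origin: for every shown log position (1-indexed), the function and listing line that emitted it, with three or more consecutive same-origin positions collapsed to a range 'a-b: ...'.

Answer: position 5 — shown 'locate_pivot: inputs 3 and 8', intended 'locate_pivot: inputs 8 and 3'.
Intended log window:
  3: enter rank_cells: 5 items against 4
  4: sum_active: 5 entries, threshold 4
  5: locate_pivot: inputs 8 and 3
  6: stage result 2
Execution walk:
  sum_active([7, 4, 11, 4, 5], 4) -> 1  [called from rank_cells, line 9]
  rank_cells([7, 4, 11, 4, 5], 4) -> 8  [called from index_entries, line 21]
  locate_pivot(3, 8) -> 0  [called from index_entries, line 23]
  index_entries([7, 4, 11, 4, 5], 4) -> 0  [called from main, line 29]
Log origins:
  1: logged in main at line 28
  2: logged in index_entries at line 20
  3: logged in rank_cells at line 8
  4: logged in sum_active at line 2
  5: logged in locate_pivot at line 14
  6: logged in main at line 30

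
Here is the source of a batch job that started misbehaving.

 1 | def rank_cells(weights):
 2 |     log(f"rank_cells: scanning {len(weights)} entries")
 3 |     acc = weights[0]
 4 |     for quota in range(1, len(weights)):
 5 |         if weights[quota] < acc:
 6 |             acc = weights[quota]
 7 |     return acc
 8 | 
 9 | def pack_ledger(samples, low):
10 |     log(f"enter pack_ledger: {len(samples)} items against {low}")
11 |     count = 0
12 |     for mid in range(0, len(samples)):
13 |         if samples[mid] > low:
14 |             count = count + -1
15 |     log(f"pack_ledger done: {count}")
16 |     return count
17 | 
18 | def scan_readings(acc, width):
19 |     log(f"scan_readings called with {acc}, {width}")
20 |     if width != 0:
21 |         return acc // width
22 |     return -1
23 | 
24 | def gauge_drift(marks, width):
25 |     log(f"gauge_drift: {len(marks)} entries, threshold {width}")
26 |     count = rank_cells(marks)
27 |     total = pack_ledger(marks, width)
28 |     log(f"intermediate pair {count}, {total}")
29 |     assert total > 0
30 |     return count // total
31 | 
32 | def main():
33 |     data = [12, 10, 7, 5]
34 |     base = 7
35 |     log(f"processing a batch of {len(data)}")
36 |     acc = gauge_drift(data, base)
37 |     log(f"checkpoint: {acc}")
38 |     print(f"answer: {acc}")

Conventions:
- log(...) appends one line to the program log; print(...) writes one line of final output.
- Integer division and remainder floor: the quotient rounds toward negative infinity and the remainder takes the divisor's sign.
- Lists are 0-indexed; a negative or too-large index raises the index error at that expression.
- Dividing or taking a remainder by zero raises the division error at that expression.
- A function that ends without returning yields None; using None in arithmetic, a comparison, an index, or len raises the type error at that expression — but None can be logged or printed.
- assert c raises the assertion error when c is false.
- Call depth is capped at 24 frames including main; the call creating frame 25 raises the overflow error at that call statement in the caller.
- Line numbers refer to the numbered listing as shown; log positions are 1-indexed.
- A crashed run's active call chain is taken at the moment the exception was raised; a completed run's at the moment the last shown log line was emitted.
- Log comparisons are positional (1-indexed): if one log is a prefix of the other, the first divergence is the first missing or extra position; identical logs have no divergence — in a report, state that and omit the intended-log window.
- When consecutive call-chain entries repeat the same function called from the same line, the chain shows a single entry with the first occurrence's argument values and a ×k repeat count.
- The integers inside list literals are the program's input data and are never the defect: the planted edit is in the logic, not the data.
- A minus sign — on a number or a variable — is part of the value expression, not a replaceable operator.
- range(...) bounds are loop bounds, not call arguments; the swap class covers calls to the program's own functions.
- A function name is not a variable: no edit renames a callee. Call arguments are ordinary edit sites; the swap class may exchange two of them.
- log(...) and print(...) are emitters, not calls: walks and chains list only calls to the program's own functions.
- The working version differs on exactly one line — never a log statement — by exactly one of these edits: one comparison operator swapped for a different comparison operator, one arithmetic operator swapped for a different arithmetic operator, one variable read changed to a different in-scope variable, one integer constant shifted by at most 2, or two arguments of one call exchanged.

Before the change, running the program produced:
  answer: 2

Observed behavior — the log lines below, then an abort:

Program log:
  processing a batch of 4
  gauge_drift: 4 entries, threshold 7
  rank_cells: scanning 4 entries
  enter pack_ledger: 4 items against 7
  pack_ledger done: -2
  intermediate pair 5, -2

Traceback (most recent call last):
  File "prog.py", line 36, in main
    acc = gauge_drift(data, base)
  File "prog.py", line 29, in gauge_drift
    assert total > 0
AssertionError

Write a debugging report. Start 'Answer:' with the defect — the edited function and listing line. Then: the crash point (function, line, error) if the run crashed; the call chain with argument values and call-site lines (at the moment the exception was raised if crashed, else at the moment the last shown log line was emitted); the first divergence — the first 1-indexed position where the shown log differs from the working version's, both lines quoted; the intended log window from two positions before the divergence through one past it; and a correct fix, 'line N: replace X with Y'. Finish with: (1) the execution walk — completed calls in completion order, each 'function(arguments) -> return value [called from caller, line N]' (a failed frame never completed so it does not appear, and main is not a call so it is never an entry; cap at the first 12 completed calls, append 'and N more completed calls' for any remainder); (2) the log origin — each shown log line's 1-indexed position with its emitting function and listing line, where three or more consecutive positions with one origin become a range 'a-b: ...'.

Answer: the defect is in pack_ledger at line 14.
Key fact: The earliest visible damage is log position 5 — 'pack_ledger done: -2' rather than the intended 'pack_ledger done: 2'.
Crash: gauge_drift, line 29, AssertionError.
Call chain: main -> gauge_drift([12, 10, 7, 5], 7) (called at line 36).
First divergence: at position 5 the run shows 'pack_ledger done: -2' where the working version logs 'pack_ledger done: 2'.
Intended log window:
  3: rank_cells: scanning 4 entries
  4: enter pack_ledger: 4 items against 7
  5: pack_ledger done: 2
  6: intermediate pair 5, 2
Execution walk:
  rank_cells([12, 10, 7, 5]) -> 5  [called from gauge_drift, line 26]
  pack_ledger([12, 10, 7, 5], 7) -> -2  [called from gauge_drift, line 27]
Log line origins:
  1 — main, line 35
  2 — gauge_drift, line 25
  3 — rank_cells, line 2
  4 — pack_ledger, line 10
  5 — pack_ledger, line 15
  6 — gauge_drift, line 28
A correct fix: line 14: replace `-1` with `1`.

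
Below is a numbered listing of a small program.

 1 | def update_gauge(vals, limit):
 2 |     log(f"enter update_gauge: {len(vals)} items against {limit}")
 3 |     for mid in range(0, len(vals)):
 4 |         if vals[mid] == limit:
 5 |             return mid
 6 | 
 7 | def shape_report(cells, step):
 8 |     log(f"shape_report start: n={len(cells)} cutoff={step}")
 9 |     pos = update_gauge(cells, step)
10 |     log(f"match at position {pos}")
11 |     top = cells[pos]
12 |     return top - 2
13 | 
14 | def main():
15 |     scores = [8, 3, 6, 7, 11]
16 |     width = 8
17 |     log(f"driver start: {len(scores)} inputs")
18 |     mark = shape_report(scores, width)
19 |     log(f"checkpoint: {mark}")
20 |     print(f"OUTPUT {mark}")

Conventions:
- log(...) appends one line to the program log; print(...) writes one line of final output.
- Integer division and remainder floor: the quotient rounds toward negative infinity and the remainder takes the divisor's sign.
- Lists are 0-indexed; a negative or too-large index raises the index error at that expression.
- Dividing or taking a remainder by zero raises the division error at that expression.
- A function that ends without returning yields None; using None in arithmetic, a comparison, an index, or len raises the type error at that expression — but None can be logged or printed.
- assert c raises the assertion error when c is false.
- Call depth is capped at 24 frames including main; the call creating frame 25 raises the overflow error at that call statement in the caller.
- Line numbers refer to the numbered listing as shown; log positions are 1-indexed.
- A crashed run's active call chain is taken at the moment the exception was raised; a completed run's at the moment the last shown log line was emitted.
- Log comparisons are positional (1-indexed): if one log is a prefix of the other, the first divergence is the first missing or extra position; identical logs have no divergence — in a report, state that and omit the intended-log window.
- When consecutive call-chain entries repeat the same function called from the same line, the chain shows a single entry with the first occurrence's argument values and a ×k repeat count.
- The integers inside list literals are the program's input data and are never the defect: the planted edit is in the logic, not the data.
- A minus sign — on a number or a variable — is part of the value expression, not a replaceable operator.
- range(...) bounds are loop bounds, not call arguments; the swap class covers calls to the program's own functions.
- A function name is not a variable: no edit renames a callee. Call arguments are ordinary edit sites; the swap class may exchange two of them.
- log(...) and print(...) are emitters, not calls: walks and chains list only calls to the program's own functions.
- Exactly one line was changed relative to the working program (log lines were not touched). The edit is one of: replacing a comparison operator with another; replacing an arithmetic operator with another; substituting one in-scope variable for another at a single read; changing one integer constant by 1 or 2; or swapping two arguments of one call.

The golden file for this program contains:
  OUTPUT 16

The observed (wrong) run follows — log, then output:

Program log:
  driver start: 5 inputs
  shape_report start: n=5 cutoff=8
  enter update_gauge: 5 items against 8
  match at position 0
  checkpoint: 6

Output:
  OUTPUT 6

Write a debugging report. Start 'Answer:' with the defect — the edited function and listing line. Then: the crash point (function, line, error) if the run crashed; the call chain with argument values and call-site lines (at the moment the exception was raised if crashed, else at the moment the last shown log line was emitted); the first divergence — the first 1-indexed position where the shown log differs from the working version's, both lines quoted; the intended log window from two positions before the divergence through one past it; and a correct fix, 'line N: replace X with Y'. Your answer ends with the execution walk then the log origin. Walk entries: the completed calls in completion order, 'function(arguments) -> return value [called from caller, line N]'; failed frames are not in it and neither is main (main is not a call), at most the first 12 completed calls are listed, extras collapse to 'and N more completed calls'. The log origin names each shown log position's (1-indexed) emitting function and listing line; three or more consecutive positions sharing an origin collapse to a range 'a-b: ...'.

Answer: the defect is in shape_report at line 12.
The tell: The earliest visible damage is log position 5 — 'checkpoint: 6' rather than the intended 'checkpoint: 16'.
Call chain: main.
First divergence: position 5; shown 'checkpoint: 6' vs intended 'checkpoint: 16'.
Intended log window:
  3: enter update_gauge: 5 items against 8
  4: match at position 0
  5: checkpoint: 16
Execution walk:
  update_gauge([8, 3, 6, 7, 11], 8) -> 0  [called from shape_report, line 9]
  shape_report([8, 3, 6, 7, 11], 8) -> 6  [called from main, line 18]
Origin of each log line:
  1: logged in main at line 17
  2: logged in shape_report at line 8
  3: logged in update_gauge at line 2
  4: logged in shape_report at line 10
  5: logged in main at line 19
A correct fix: line 12: replace `-` with `*`.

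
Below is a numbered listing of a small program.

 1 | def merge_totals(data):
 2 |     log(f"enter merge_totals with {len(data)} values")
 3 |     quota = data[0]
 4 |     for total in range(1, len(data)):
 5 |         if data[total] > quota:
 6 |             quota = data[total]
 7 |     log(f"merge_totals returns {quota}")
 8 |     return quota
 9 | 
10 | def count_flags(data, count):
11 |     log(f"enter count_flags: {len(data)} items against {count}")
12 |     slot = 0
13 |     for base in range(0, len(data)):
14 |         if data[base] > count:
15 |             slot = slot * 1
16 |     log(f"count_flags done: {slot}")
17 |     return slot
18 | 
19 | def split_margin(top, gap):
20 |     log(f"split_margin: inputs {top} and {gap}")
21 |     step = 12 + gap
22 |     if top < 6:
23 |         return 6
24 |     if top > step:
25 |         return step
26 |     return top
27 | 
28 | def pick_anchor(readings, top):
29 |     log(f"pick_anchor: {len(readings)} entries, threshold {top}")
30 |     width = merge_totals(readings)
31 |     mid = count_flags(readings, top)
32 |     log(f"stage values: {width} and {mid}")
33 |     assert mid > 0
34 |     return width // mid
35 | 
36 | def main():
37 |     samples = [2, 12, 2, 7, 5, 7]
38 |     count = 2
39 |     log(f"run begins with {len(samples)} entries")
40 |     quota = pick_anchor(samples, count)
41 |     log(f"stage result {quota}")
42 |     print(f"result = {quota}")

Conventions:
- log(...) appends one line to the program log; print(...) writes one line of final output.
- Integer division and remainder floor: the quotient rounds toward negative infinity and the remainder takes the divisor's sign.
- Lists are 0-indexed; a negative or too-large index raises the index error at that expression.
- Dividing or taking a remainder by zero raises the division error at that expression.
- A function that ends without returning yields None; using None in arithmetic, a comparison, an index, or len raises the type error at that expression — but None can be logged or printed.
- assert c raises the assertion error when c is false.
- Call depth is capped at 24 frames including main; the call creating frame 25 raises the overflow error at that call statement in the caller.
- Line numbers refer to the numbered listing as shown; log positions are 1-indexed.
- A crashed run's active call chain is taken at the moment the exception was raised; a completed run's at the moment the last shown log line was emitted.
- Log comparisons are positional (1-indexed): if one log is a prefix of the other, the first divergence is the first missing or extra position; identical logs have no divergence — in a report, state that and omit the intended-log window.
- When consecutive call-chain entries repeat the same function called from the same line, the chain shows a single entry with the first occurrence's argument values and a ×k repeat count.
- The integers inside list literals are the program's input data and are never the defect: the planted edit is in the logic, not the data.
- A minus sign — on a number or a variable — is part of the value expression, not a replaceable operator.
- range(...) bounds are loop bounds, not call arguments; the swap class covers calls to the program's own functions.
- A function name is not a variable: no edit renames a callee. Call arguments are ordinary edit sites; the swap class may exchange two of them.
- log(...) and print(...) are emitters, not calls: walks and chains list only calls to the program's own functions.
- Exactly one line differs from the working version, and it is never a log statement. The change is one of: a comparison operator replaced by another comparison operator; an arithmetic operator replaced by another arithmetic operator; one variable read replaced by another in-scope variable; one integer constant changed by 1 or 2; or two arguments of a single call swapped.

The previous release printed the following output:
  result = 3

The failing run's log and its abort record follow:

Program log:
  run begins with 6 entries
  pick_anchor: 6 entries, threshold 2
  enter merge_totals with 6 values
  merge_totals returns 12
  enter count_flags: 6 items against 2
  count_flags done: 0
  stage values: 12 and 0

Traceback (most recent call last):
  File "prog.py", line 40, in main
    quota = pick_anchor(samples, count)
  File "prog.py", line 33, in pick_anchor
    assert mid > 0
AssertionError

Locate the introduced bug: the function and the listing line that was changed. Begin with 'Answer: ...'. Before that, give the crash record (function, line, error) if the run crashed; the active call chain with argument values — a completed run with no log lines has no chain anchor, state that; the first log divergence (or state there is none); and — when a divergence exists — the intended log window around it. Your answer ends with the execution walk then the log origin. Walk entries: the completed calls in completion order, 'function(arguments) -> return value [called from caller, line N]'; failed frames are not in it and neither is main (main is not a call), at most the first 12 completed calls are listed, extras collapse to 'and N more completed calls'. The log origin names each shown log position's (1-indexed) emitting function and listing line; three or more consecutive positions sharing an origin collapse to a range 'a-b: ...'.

Answer: the defect is in count_flags at line 15.
Core observation: The log first diverges at position 6: the faulty run prints 'count_flags done: 0' where the working version prints 'count_flags done: 4'.
Crash: pick_anchor, line 33, AssertionError.
Call chain: main -> pick_anchor([2, 12, 2, 7, 5, 7], 2) (called at line 40).
First divergence: position 6 — shown 'count_flags done: 0', intended 'count_flags done: 4'.
Intended log window:
  4: merge_totals returns 12
  5: enter count_flags: 6 items against 2
  6: count_flags done: 4
  7: stage values: 12 and 4
Execution walk:
  merge_totals([2, 12, 2, 7, 5, 7]) -> 12  [called from pick_anchor, line 30]
  count_flags([2, 12, 2, 7, 5, 7], 2) -> 0  [called from pick_anchor, line 31]
Log line origins:
  1: from main, line 39
  2: from pick_anchor, line 29
  3: from merge_totals, line 2
  4: from merge_totals, line 7
  5: from count_flags, line 11
  6: from count_flags, line 16
  7: from pick_anchor, line 32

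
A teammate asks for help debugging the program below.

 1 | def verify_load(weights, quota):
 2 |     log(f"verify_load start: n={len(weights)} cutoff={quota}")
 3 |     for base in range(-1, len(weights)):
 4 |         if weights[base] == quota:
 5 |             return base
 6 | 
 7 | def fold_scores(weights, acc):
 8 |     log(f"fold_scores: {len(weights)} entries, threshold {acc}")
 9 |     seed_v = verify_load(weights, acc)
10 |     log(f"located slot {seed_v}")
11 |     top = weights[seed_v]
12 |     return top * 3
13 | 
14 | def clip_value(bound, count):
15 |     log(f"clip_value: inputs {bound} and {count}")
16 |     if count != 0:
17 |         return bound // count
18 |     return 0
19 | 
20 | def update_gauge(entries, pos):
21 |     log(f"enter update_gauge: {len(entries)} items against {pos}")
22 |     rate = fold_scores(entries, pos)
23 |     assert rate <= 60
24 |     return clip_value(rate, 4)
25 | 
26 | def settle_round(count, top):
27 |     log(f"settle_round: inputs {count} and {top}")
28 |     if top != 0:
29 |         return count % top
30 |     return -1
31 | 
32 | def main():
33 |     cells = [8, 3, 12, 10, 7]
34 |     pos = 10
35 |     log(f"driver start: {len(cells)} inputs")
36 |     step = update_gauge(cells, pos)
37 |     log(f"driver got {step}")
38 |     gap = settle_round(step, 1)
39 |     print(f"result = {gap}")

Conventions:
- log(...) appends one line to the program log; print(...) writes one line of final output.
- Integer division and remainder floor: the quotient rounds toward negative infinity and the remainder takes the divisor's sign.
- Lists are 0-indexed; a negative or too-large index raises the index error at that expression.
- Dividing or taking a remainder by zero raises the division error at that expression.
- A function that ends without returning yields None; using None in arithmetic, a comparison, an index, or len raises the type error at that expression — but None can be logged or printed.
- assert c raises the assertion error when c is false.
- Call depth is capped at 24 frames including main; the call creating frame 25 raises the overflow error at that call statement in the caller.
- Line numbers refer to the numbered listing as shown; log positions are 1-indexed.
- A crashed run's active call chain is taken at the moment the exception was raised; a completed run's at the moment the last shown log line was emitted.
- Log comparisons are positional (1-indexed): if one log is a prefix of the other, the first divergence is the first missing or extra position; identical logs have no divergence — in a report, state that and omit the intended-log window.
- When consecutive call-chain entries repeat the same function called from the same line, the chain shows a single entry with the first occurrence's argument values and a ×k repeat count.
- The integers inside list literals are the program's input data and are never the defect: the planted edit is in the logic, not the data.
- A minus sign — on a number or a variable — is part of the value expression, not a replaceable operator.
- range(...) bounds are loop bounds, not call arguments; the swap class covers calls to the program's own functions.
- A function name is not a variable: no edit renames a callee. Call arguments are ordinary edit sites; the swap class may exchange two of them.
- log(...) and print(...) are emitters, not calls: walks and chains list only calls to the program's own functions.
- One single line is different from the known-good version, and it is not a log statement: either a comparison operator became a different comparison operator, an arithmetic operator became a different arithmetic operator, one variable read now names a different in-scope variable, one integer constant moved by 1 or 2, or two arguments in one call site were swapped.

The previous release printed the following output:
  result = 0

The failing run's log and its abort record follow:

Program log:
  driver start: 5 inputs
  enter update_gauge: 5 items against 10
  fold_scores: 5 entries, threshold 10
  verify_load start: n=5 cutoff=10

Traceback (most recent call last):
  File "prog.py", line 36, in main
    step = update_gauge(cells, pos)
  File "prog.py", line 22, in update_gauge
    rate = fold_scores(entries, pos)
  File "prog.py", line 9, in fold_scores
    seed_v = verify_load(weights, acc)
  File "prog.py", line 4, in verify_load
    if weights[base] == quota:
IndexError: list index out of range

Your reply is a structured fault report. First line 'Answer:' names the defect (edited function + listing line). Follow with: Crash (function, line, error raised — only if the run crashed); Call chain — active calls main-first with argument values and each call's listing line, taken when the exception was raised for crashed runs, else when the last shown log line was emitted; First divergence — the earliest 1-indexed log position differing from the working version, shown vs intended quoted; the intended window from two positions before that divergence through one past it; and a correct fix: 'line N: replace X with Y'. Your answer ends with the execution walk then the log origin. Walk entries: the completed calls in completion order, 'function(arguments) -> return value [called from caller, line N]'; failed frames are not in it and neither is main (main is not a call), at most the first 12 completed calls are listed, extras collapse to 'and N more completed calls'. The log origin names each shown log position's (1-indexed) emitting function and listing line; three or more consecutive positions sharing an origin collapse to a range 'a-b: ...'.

Answer: the defect is in verify_load at line 3.
Key fact: The shown log is a 4-line prefix of the intended one, whose next entry is 'located slot 3'.
Crash: verify_load, line 4, IndexError.
Call chain: main -> update_gauge([8, 3, 12, 10, 7], 10) (called at line 36) -> fold_scores([8, 3, 12, 10, 7], 10) (called at line 22) -> verify_load([8, 3, 12, 10, 7], 10) (called at line 9).
First divergence: position 5 — the faulty run's log ends after 4 lines; the working version continues with 'located slot 3'.
Intended log window:
  3: fold_scores: 5 entries, threshold 10
  4: verify_load start: n=5 cutoff=10
  5: located slot 3
  6: clip_value: inputs 30 and 4
Execution walk:
  (no call completed)
Origin of each log line:
  1 — main, line 35
  2 — update_gauge, line 21
  3 — fold_scores, line 8
  4 — verify_load, line 2
A correct fix: line 3: replace `-1` with `0`.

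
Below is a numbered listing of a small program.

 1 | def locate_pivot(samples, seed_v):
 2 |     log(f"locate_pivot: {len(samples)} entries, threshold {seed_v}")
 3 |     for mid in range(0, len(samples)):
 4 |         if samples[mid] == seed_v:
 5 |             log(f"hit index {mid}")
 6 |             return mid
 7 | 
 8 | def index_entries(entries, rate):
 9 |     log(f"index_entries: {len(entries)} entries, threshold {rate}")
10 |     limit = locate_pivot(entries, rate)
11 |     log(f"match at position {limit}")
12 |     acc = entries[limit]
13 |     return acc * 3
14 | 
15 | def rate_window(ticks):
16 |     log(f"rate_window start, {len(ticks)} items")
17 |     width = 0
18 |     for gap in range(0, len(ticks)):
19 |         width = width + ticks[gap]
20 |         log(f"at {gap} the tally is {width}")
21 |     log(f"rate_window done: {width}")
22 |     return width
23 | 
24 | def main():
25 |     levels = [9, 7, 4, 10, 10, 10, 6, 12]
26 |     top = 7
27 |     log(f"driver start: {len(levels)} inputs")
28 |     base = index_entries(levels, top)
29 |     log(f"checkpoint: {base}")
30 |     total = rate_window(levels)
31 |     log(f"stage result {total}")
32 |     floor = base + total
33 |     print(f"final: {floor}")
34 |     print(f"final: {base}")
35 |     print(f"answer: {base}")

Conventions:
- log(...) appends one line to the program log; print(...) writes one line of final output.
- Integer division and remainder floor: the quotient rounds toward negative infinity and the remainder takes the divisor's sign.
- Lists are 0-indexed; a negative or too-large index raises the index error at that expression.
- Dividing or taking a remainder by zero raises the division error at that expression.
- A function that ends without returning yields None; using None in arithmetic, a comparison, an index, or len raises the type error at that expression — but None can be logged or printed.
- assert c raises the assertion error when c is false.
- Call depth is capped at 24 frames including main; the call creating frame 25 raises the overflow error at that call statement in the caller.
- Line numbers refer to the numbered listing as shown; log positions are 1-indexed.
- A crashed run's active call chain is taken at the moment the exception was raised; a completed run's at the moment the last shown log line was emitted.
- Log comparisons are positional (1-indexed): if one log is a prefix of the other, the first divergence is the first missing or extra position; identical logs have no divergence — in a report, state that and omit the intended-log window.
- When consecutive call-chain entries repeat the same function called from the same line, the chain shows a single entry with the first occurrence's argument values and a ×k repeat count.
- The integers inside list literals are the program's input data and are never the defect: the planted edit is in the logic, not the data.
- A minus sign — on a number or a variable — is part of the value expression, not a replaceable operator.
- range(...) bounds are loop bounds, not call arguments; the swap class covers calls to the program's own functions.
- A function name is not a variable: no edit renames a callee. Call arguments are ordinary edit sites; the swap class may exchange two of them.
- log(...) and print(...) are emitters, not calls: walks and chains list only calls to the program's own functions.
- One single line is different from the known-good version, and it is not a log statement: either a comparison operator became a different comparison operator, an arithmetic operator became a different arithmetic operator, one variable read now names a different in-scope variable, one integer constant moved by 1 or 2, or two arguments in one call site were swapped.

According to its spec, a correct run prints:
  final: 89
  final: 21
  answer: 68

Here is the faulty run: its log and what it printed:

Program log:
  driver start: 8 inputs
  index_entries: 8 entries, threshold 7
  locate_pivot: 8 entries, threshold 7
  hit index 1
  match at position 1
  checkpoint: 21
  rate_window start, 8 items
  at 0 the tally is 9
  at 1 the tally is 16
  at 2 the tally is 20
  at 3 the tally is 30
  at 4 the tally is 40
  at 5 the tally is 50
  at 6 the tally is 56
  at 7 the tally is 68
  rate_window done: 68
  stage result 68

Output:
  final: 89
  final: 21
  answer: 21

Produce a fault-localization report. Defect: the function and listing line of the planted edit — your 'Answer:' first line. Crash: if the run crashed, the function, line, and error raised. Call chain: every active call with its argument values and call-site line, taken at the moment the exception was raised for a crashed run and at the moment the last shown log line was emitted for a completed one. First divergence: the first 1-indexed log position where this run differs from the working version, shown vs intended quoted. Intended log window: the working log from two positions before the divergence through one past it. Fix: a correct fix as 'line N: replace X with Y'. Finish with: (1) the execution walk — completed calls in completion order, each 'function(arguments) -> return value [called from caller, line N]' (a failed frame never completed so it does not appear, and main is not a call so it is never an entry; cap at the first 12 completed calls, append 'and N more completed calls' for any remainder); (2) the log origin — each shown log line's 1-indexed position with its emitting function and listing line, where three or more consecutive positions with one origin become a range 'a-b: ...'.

Answer: the defect is in main at line 35.
The tell: Nothing in the log betrays the bug — only the output does.
Call chain: main.
First divergence: none — the logs agree in full.
Execution walk:
  locate_pivot([9, 7, 4, 10, 10, 10, 6, 12], 7) -> 1  [called from index_entries, line 10]
  index_entries([9, 7, 4, 10, 10, 10, 6, 12], 7) -> 21  [called from main, line 28]
  rate_window([9, 7, 4, 10, 10, 10, 6, 12]) -> 68  [called from main, line 30]
Origin of each log line:
  1: emitted by main (line 27)
  2: emitted by index_entries (line 9)
  3: emitted by locate_pivot (line 2)
  4: emitted by locate_pivot (line 5)
  5: emitted by index_entries (line 11)
  6: emitted by main (line 29)
  7: emitted by rate_window (line 16)
  8-15: emitted by rate_window (line 20)
  16: emitted by rate_window (line 21)
  17: emitted by main (line 31)
A correct fix: line 35: replace `base` with `total`.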